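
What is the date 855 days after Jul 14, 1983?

+366 (one year; includes Feb 29, 1984) → Jul 14, 1984 (489 left).
+365 (one year) → Jul 14, 1985 (124 left).
Jul has 31 days: +18 → Aug 1, 1985 (106 left).
Aug has 31 days: +31 → Sep 1, 1985 (75 left).
Sep has 30 days: +30 → Oct 1, 1985 (45 left).
Oct has 31 days: +31 → Nov 1, 1985 (14 left).
+14 → Nov 15, 1985.

November 15, 1985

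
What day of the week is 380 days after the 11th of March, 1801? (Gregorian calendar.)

Friday

Mar 11, 1801 is a Wednesday.
380 mod 7 = 2, so 380 days after a Wednesday is Wednesday + 2 = Friday.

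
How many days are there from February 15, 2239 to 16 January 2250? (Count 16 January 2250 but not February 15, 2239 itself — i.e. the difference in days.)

3988

Feb 15, 2239 → Feb 15, 2240: 365 days.
Feb 15, 2240 → Feb 15, 2241: 366 days (Feb 29, 2240 is in that span).
Feb 15, 2241 → Feb 15, 2242: 365 days.
Feb 15, 2242 → Feb 15, 2243: 365 days.
Feb 15, 2243 → Feb 15, 2244: 365 days.
Feb 15, 2244 → Feb 15, 2245: 366 days (Feb 29, 2244 is in that span).
Feb 15, 2245 → Feb 15, 2246: 365 days.
Feb 15, 2246 → Feb 15, 2247: 365 days.
Feb 15, 2247 → Feb 15, 2248: 365 days.
Feb 15, 2248 → Feb 15, 2249: 366 days (Feb 29, 2248 is in that span).
Feb 15, 2249 → Mar 15, 2249: 28 days (February has 28).
Mar 15, 2249 → Apr 15, 2249: 31 days (March has 31).
Apr 15, 2249 → May 15, 2249: 30 days (April has 30).
May 15, 2249 → Jun 15, 2249: 31 days (May has 31).
Jun 15, 2249 → Jul 15, 2249: 30 days (June has 30).
Jul 15, 2249 → Aug 15, 2249: 31 days (July has 31).
Aug 15, 2249 → Sep 15, 2249: 31 days (August has 31).
Sep 15, 2249 → Oct 15, 2249: 30 days (September has 30).
Oct 15, 2249 → Nov 15, 2249: 31 days (October has 31).
Nov 15, 2249 → Dec 15, 2249: 30 days (November has 30).
Dec 15, 2249 → Jan 15, 2250: 31 days (December has 31).
Jan 15, 2250 → Jan 16, 2250: 1 days.
Total: 3988 days.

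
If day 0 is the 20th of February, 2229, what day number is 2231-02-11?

Feb 20, 2229 → Feb 20, 2230: 365 days.
Feb 20, 2230 → Mar 20, 2230: 28 days (February has 28).
Mar 20, 2230 → Apr 20, 2230: 31 days (March has 31).
Apr 20, 2230 → May 20, 2230: 30 days (April has 30).
May 20, 2230 → Jun 20, 2230: 31 days (May has 31).
Jun 20, 2230 → Jul 20, 2230: 30 days (June has 30).
Jul 20, 2230 → Aug 20, 2230: 31 days (July has 31).
Aug 20, 2230 → Sep 20, 2230: 31 days (August has 31).
Sep 20, 2230 → Oct 20, 2230: 30 days (September has 30).
Oct 20, 2230 → Nov 20, 2230: 31 days (October has 31).
Nov 20, 2230 → Dec 20, 2230: 30 days (November has 30).
Dec 20, 2230 → Jan 20, 2231: 31 days (December has 31).
Jan 20, 2231 → Feb 11, 2231: 22 days.
Total: 721 days.

721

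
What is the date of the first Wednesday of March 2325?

March 4, 2325

March 1, 2325 is a Sunday.
The first Wednesday is therefore March 4 (3 days later).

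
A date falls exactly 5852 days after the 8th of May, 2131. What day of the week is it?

Tuesday

May 8, 2131 is a Tuesday.
5852 mod 7 = 0, so 5852 days after a Tuesday is Tuesday + 0 = Tuesday.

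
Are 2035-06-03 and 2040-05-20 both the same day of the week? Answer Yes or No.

Yes

From Jun 3, 2035 to May 20, 2040 is 1813 days.
1813 mod 7 = 0, so they are the same weekday.
(Jun 3, 2035 is a Sunday; May 20, 2040 is a Sunday.)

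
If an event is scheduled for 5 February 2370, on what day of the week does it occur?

Thursday

Doomsday rule: the anchor day for the 2300s is Wednesday. For year 70: 70÷12 = 5 r 10, and 10÷4 = 2, so 5+10+2 = 17.
Wednesday + 17 ≡ Saturday — that's 2370's doomsday.
In February the doomsday date is Feb 28 (2370 is not a leap year).
Feb 5 is 23 days before Feb 28; 23 mod 7 = 2, so Saturday − 2 = Thursday.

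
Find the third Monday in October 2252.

October 18, 2252

October 1, 2252 is a Friday.
The first Monday is therefore October 4 (3 days later).
The third Monday is 4 + 2×7 = October 18.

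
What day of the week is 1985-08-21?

Doomsday rule: the anchor day for the 1900s is Wednesday. For year 85: 85÷12 = 7 r 1, and 1÷4 = 0, so 7+1+0 = 8.
Wednesday + 8 ≡ Thursday — that's 1985's doomsday.
In August the doomsday date is Aug 8.
Aug 21 is 13 days after Aug 8; 13 mod 7 = 6, so Thursday + 6 = Wednesday.

Wednesday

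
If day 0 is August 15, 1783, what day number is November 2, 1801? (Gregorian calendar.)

Aug 15, 1783 → Aug 15, 1784: 366 days (Feb 29, 1784 is in that span).
Aug 15, 1784 → Aug 15, 1785: 365 days.
Aug 15, 1785 → Aug 15, 1786: 365 days.
Aug 15, 1786 → Aug 15, 1787: 365 days.
Aug 15, 1787 → Aug 15, 1788: 366 days (Feb 29, 1788 is in that span).
Aug 15, 1788 → Aug 15, 1789: 365 days.
Aug 15, 1789 → Aug 15, 1790: 365 days.
Aug 15, 1790 → Aug 15, 1791: 365 days.
Aug 15, 1791 → Aug 15, 1792: 366 days (Feb 29, 1792 is in that span).
Aug 15, 1792 → Aug 15, 1793: 365 days.
Aug 15, 1793 → Aug 15, 1794: 365 days.
Aug 15, 1794 → Aug 15, 1795: 365 days.
Aug 15, 1795 → Aug 15, 1796: 366 days (Feb 29, 1796 is in that span).
Aug 15, 1796 → Aug 15, 1797: 365 days.
Aug 15, 1797 → Aug 15, 1798: 365 days.
Aug 15, 1798 → Aug 15, 1799: 365 days.
Aug 15, 1799 → Aug 15, 1800: 365 days.
Aug 15, 1800 → Aug 15, 1801: 365 days.
Aug 15, 1801 → Sep 15, 1801: 31 days (August has 31).
Sep 15, 1801 → Oct 15, 1801: 30 days (September has 30).
Oct 15, 1801 → Nov 2, 1801: 18 days.
Total: 6653 days.

6653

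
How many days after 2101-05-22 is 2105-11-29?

May 22, 2101 → May 22, 2102: 365 days.
May 22, 2102 → May 22, 2103: 365 days.
May 22, 2103 → May 22, 2104: 366 days (Feb 29, 2104 is in that span).
May 22, 2104 → May 22, 2105: 365 days.
May 22, 2105 → Jun 22, 2105: 31 days (May has 31).
Jun 22, 2105 → Jul 22, 2105: 30 days (June has 30).
Jul 22, 2105 → Aug 22, 2105: 31 days (July has 31).
Aug 22, 2105 → Sep 22, 2105: 31 days (August has 31).
Sep 22, 2105 → Oct 22, 2105: 30 days (September has 30).
Oct 22, 2105 → Nov 22, 2105: 31 days (October has 31).
Nov 22, 2105 → Nov 29, 2105: 7 days.
Total: 1652 days.

1652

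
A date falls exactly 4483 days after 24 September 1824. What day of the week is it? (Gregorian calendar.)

First find the weekday of Sep 24, 1824. Doomsday rule: the anchor day for the 1800s is Friday. For year 24: 24÷12 = 2 r 0, and 0÷4 = 0, so 2+0+0 = 2.
Friday + 2 ≡ Sunday — that's 1824's doomsday.
In September the doomsday date is Sep 5.
Sep 24 is 19 days after Sep 5; 19 mod 7 = 5, so Sunday + 5 = Friday.
4483 mod 7 = 3, so 4483 days after a Friday is Friday + 3 = Monday.

Monday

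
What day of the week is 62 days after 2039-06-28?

Monday

First find the weekday of Jun 28, 2039. Doomsday rule: the anchor day for the 2000s is Tuesday. For year 39: 39÷12 = 3 r 3, and 3÷4 = 0, so 3+3+0 = 6.
Tuesday + 6 ≡ Monday — that's 2039's doomsday.
In June the doomsday date is Jun 6.
Jun 28 is 22 days after Jun 6; 22 mod 7 = 1, so Monday + 1 = Tuesday.
62 mod 7 = 6, so 62 days after a Tuesday is Tuesday + 6 = Monday.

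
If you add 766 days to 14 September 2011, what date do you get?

+366 (one year; includes Feb 29, 2012) → Sep 14, 2012 (400 left).
Sep has 30 days: +17 → Oct 1, 2012 (383 left).
Oct has 31 days: +31 → Nov 1, 2012 (352 left).
Nov has 30 days: +30 → Dec 1, 2012 (322 left).
Dec has 31 days: +31 → Jan 1, 2013 (291 left).
Jan has 31 days: +31 → Feb 1, 2013 (260 left).
Feb has 28 days: +28 → Mar 1, 2013 (232 left).
Mar has 31 days: +31 → Apr 1, 2013 (201 left).
Apr has 30 days: +30 → May 1, 2013 (171 left).
May has 31 days: +31 → Jun 1, 2013 (140 left).
Jun has 30 days: +30 → Jul 1, 2013 (110 left).
Jul has 31 days: +31 → Aug 1, 2013 (79 left).
Aug has 31 days: +31 → Sep 1, 2013 (48 left).
Sep has 30 days: +30 → Oct 1, 2013 (18 left).
+18 → Oct 19, 2013.

October 19, 2013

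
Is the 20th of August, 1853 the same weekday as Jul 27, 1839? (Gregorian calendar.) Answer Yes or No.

Yes

From Jul 27, 1839 to Aug 20, 1853 is 5138 days.
5138 mod 7 = 0, so they are the same weekday.
(Jul 27, 1839 is a Saturday; Aug 20, 1853 is a Saturday.)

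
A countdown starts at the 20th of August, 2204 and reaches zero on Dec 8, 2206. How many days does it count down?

840

Aug 20, 2204 → Aug 20, 2205: 365 days.
Aug 20, 2205 → Aug 20, 2206: 365 days.
Aug 20, 2206 → Sep 20, 2206: 31 days (August has 31).
Sep 20, 2206 → Oct 20, 2206: 30 days (September has 30).
Oct 20, 2206 → Nov 20, 2206: 31 days (October has 31).
Nov 20, 2206 → Dec 8, 2206: 18 days.
Total: 840 days.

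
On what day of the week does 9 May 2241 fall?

Sunday

Doomsday rule: the anchor day for the 2200s is Friday. For year 41: 41÷12 = 3 r 5, and 5÷4 = 1, so 3+5+1 = 9.
Friday + 9 ≡ Sunday — that's 2241's doomsday.
In May the doomsday date is May 9.
May 9 is the doomsday itself: Sunday.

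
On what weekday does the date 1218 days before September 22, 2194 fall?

Monday

First find the weekday of Sep 22, 2194. Doomsday rule: the anchor day for the 2100s is Sunday. For year 94: 94÷12 = 7 r 10, and 10÷4 = 2, so 7+10+2 = 19.
Sunday + 19 ≡ Friday — that's 2194's doomsday.
In September the doomsday date is Sep 5.
Sep 22 is 17 days after Sep 5; 17 mod 7 = 3, so Friday + 3 = Monday.
1218 mod 7 = 0, so 1218 days before a Monday is Monday − 0 = Monday.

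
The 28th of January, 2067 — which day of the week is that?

Doomsday rule: the anchor day for the 2000s is Tuesday. For year 67: 67÷12 = 5 r 7, and 7÷4 = 1, so 5+7+1 = 13.
Tuesday + 13 ≡ Monday — that's 2067's doomsday.
In January the doomsday date is Jan 3 (2067 is not a leap year).
Jan 28 is 25 days after Jan 3; 25 mod 7 = 4, so Monday + 4 = Friday.

Friday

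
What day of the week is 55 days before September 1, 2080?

Monday

First find the weekday of Sep 1, 2080. Doomsday rule: the anchor day for the 2000s is Tuesday. For year 80: 80÷12 = 6 r 8, and 8÷4 = 2, so 6+8+2 = 16.
Tuesday + 16 ≡ Thursday — that's 2080's doomsday.
In September the doomsday date is Sep 5.
Sep 1 is 4 days before Sep 5; 4 mod 7 = 4, so Thursday − 4 = Sunday.
55 mod 7 = 6, so 55 days before a Sunday is Sunday − 6 = Monday.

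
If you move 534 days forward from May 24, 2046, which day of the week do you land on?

First find the weekday of May 24, 2046. Doomsday rule: the anchor day for the 2000s is Tuesday. For year 46: 46÷12 = 3 r 10, and 10÷4 = 2, so 3+10+2 = 15.
Tuesday + 15 ≡ Wednesday — that's 2046's doomsday.
In May the doomsday date is May 9.
May 24 is 15 days after May 9; 15 mod 7 = 1, so Wednesday + 1 = Thursday.
534 mod 7 = 2, so 534 days after a Thursday is Thursday + 2 = Saturday.

Saturday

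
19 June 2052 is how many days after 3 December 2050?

564

Dec 3, 2050 → Dec 3, 2051: 365 days.
Dec 3, 2051 → Jan 3, 2052: 31 days (December has 31).
Jan 3, 2052 → Feb 3, 2052: 31 days (January has 31).
Feb 3, 2052 → Mar 3, 2052: 29 days (February has 29).
Mar 3, 2052 → Apr 3, 2052: 31 days (March has 31).
Apr 3, 2052 → May 3, 2052: 30 days (April has 30).
May 3, 2052 → Jun 3, 2052: 31 days (May has 31).
Jun 3, 2052 → Jun 19, 2052: 16 days.
Total: 564 days.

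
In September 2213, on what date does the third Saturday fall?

September 18, 2213

September 1, 2213 is a Wednesday.
The first Saturday is therefore September 4 (3 days later).
The third Saturday is 4 + 2×7 = September 18.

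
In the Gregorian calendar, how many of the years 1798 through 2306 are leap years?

Multiples of 4 in [1798,2306]: 127.
Of those, multiples of 100: 6 (not leap unless ÷400).
Multiples of 400: 1.
Leap years = 127 − 6 + 1 = 122.

122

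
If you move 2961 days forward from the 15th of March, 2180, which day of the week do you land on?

Wednesday

Mar 15, 2180 is a Wednesday.
2961 mod 7 = 0, so 2961 days after a Wednesday is Wednesday + 0 = Wednesday.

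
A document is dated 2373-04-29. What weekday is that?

Doomsday rule: the anchor day for the 2300s is Wednesday. For year 73: 73÷12 = 6 r 1, and 1÷4 = 0, so 6+1+0 = 7.
Wednesday + 7 ≡ Wednesday — that's 2373's doomsday.
In April the doomsday date is Apr 4.
Apr 29 is 25 days after Apr 4; 25 mod 7 = 4, so Wednesday + 4 = Sunday.

Sunday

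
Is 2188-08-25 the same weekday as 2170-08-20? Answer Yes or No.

From Aug 20, 2170 to Aug 25, 2188 is 6580 days.
6580 mod 7 = 0, so they are the same weekday.
(Aug 20, 2170 is a Monday; Aug 25, 2188 is a Monday.)

Yes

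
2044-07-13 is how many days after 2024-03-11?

7429

Mar 11, 2024 → Mar 11, 2025: 365 days.
Mar 11, 2025 → Mar 11, 2026: 365 days.
Mar 11, 2026 → Mar 11, 2027: 365 days.
Mar 11, 2027 → Mar 11, 2028: 366 days (Feb 29, 2028 is in that span).
Mar 11, 2028 → Mar 11, 2029: 365 days.
Mar 11, 2029 → Mar 11, 2030: 365 days.
Mar 11, 2030 → Mar 11, 2031: 365 days.
Mar 11, 2031 → Mar 11, 2032: 366 days (Feb 29, 2032 is in that span).
Mar 11, 2032 → Mar 11, 2033: 365 days.
Mar 11, 2033 → Mar 11, 2034: 365 days.
Mar 11, 2034 → Mar 11, 2035: 365 days.
Mar 11, 2035 → Mar 11, 2036: 366 days (Feb 29, 2036 is in that span).
Mar 11, 2036 → Mar 11, 2037: 365 days.
Mar 11, 2037 → Mar 11, 2038: 365 days.
Mar 11, 2038 → Mar 11, 2039: 365 days.
Mar 11, 2039 → Mar 11, 2040: 366 days (Feb 29, 2040 is in that span).
Mar 11, 2040 → Mar 11, 2041: 365 days.
Mar 11, 2041 → Mar 11, 2042: 365 days.
Mar 11, 2042 → Mar 11, 2043: 365 days.
Mar 11, 2043 → Mar 11, 2044: 366 days (Feb 29, 2044 is in that span).
Mar 11, 2044 → Apr 11, 2044: 31 days (March has 31).
Apr 11, 2044 → May 11, 2044: 30 days (April has 30).
May 11, 2044 → Jun 11, 2044: 31 days (May has 31).
Jun 11, 2044 → Jul 11, 2044: 30 days (June has 30).
Jul 11, 2044 → Jul 13, 2044: 2 days.
Total: 7429 days.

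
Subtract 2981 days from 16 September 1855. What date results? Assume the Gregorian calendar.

−365 (one year) → Sep 16, 1854 (2616 left).
−365 (one year) → Sep 16, 1853 (2251 left).
−365 (one year) → Sep 16, 1852 (1886 left).
−366 (one year; includes Feb 29, 1852) → Sep 16, 1851 (1520 left).
−365 (one year) → Sep 16, 1850 (1155 left).
−365 (one year) → Sep 16, 1849 (790 left).
−365 (one year) → Sep 16, 1848 (425 left).
−366 (one year; includes Feb 29, 1848) → Sep 16, 1847 (59 left).
−16 → Aug 31, 1847 (end of Aug, 31 days; 43 left).
−31 → Jul 31, 1847 (end of Jul, 31 days; 12 left).
−12 → Jul 19, 1847.

July 19, 1847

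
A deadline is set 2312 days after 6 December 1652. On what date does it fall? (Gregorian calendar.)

April 6, 1659

+365 (one year) → Dec 6, 1653 (1947 left).
+365 (one year) → Dec 6, 1654 (1582 left).
+365 (one year) → Dec 6, 1655 (1217 left).
+366 (one year; includes Feb 29, 1656) → Dec 6, 1656 (851 left).
+365 (one year) → Dec 6, 1657 (486 left).
+365 (one year) → Dec 6, 1658 (121 left).
Dec has 31 days: +26 → Jan 1, 1659 (95 left).
Jan has 31 days: +31 → Feb 1, 1659 (64 left).
Feb has 28 days: +28 → Mar 1, 1659 (36 left).
Mar has 31 days: +31 → Apr 1, 1659 (5 left).
+5 → Apr 6, 1659.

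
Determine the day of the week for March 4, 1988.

January 1, 1988 is a Friday.
Jan 1, 1988 → Feb 1, 1988: 31 days (January has 31).
Feb 1, 1988 → Mar 1, 1988: 29 days (February has 29).
Mar 1, 1988 → Mar 4, 1988: 3 days.
Total: 63 days.
63 mod 7 = 0, so Friday + 0 = Friday.

Friday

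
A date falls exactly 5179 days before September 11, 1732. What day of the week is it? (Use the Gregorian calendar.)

First find the weekday of Sep 11, 1732. Doomsday rule: the anchor day for the 1700s is Sunday. For year 32: 32÷12 = 2 r 8, and 8÷4 = 2, so 2+8+2 = 12.
Sunday + 12 ≡ Friday — that's 1732's doomsday.
In September the doomsday date is Sep 5.
Sep 11 is 6 days after Sep 5; 6 mod 7 = 6, so Friday + 6 = Thursday.
5179 mod 7 = 6, so 5179 days before a Thursday is Thursday − 6 = Friday.

Friday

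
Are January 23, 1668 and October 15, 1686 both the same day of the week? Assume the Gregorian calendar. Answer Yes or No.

From Jan 23, 1668 to Oct 15, 1686 is 6840 days.
6840 mod 7 = 1, so they are different weekdays.
(Jan 23, 1668 is a Monday; Oct 15, 1686 is a Tuesday.)

No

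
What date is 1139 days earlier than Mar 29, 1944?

−366 (one year; includes Feb 29, 1944) → Mar 29, 1943 (773 left).
−365 (one year) → Mar 29, 1942 (408 left).
−365 (one year) → Mar 29, 1941 (43 left).
−29 → Feb 28, 1941 (end of Feb, 28 days; 14 left).
−14 → Feb 14, 1941.

February 14, 1941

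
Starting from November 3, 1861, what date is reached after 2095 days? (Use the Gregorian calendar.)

+365 (one year) → Nov 3, 1862 (1730 left).
+365 (one year) → Nov 3, 1863 (1365 left).
+366 (one year; includes Feb 29, 1864) → Nov 3, 1864 (999 left).
+365 (one year) → Nov 3, 1865 (634 left).
+365 (one year) → Nov 3, 1866 (269 left).
Nov has 30 days: +28 → Dec 1, 1866 (241 left).
Dec has 31 days: +31 → Jan 1, 1867 (210 left).
Jan has 31 days: +31 → Feb 1, 1867 (179 left).
Feb has 28 days: +28 → Mar 1, 1867 (151 left).
Mar has 31 days: +31 → Apr 1, 1867 (120 left).
Apr has 30 days: +30 → May 1, 1867 (90 left).
May has 31 days: +31 → Jun 1, 1867 (59 left).
Jun has 30 days: +30 → Jul 1, 1867 (29 left).
+29 → Jul 30, 1867.

July 30, 1867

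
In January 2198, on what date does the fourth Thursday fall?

January 25, 2198

January 1, 2198 is a Monday.
The first Thursday is therefore January 4 (3 days later).
The fourth Thursday is 4 + 3×7 = January 25.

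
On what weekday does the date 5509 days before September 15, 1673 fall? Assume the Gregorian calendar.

Friday

Sep 15, 1673 is a Friday.
5509 mod 7 = 0, so 5509 days before a Friday is Friday − 0 = Friday.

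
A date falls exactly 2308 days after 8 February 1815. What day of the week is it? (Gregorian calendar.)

First find the weekday of Feb 8, 1815. Doomsday rule: the anchor day for the 1800s is Friday. For year 15: 15÷12 = 1 r 3, and 3÷4 = 0, so 1+3+0 = 4.
Friday + 4 ≡ Tuesday — that's 1815's doomsday.
In February the doomsday date is Feb 28 (1815 is not a leap year).
Feb 8 is 20 days before Feb 28; 20 mod 7 = 6, so Tuesday − 6 = Wednesday.
2308 mod 7 = 5, so 2308 days after a Wednesday is Wednesday + 5 = Monday.

Monday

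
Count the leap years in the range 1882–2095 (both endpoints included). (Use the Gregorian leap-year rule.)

52

Multiples of 4 in [1882,2095]: 53.
Of those, multiples of 100: 2 (not leap unless ÷400).
Multiples of 400: 1.
Leap years = 53 − 2 + 1 = 52.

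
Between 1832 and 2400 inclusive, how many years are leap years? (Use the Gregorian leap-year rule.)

139

Multiples of 4 in [1832,2400]: 143.
Of those, multiples of 100: 6 (not leap unless ÷400).
Multiples of 400: 2.
Leap years = 143 − 6 + 2 = 139.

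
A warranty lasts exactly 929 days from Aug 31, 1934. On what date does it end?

March 17, 1937

+365 (one year) → Aug 31, 1935 (564 left).
+366 (one year; includes Feb 29, 1936) → Aug 31, 1936 (198 left).
Aug has 31 days: +1 → Sep 1, 1936 (197 left).
Sep has 30 days: +30 → Oct 1, 1936 (167 left).
Oct has 31 days: +31 → Nov 1, 1936 (136 left).
Nov has 30 days: +30 → Dec 1, 1936 (106 left).
Dec has 31 days: +31 → Jan 1, 1937 (75 left).
Jan has 31 days: +31 → Feb 1, 1937 (44 left).
Feb has 28 days: +28 → Mar 1, 1937 (16 left).
+16 → Mar 17, 1937.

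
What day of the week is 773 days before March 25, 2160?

First find the weekday of Mar 25, 2160. Doomsday rule: the anchor day for the 2100s is Sunday. For year 60: 60÷12 = 5 r 0, and 0÷4 = 0, so 5+0+0 = 5.
Sunday + 5 ≡ Friday — that's 2160's doomsday.
In March the doomsday date is Mar 14.
Mar 25 is 11 days after Mar 14; 11 mod 7 = 4, so Friday + 4 = Tuesday.
773 mod 7 = 3, so 773 days before a Tuesday is Tuesday − 3 = Saturday.

Saturday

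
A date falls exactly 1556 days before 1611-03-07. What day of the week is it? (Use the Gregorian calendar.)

Saturday

Mar 7, 1611 is a Monday.
1556 mod 7 = 2, so 1556 days before a Monday is Monday − 2 = Saturday.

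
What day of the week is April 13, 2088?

Doomsday rule: the anchor day for the 2000s is Tuesday. For year 88: 88÷12 = 7 r 4, and 4÷4 = 1, so 7+4+1 = 12.
Tuesday + 12 ≡ Sunday — that's 2088's doomsday.
In April the doomsday date is Apr 4.
Apr 13 is 9 days after Apr 4; 9 mod 7 = 2, so Sunday + 2 = Tuesday.

Tuesday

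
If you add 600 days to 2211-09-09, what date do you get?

+366 (one year; includes Feb 29, 2212) → Sep 9, 2212 (234 left).
Sep has 30 days: +22 → Oct 1, 2212 (212 left).
Oct has 31 days: +31 → Nov 1, 2212 (181 left).
Nov has 30 days: +30 → Dec 1, 2212 (151 left).
Dec has 31 days: +31 → Jan 1, 2213 (120 left).
Jan has 31 days: +31 → Feb 1, 2213 (89 left).
Feb has 28 days: +28 → Mar 1, 2213 (61 left).
Mar has 31 days: +31 → Apr 1, 2213 (30 left).
Apr has 30 days: +30 → May 1, 2213 (0 left).

May 1, 2213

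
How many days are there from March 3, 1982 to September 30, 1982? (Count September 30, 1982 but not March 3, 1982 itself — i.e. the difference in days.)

211

Mar 3, 1982 → Apr 3, 1982: 31 days (March has 31).
Apr 3, 1982 → May 3, 1982: 30 days (April has 30).
May 3, 1982 → Jun 3, 1982: 31 days (May has 31).
Jun 3, 1982 → Jul 3, 1982: 30 days (June has 30).
Jul 3, 1982 → Aug 3, 1982: 31 days (July has 31).
Aug 3, 1982 → Sep 3, 1982: 31 days (August has 31).
Sep 3, 1982 → Sep 30, 1982: 27 days.
Total: 211 days.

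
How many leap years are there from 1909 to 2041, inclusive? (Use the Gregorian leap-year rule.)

Multiples of 4 in [1909,2041]: 33.
Of those, multiples of 100: 1 (not leap unless ÷400).
Multiples of 400: 1.
Leap years = 33 − 1 + 1 = 33.

33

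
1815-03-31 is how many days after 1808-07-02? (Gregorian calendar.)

2463

Jul 2, 1808 → Jul 2, 1809: 365 days.
Jul 2, 1809 → Jul 2, 1810: 365 days.
Jul 2, 1810 → Jul 2, 1811: 365 days.
Jul 2, 1811 → Jul 2, 1812: 366 days (Feb 29, 1812 is in that span).
Jul 2, 1812 → Jul 2, 1813: 365 days.
Jul 2, 1813 → Jul 2, 1814: 365 days.
Jul 2, 1814 → Aug 2, 1814: 31 days (July has 31).
Aug 2, 1814 → Sep 2, 1814: 31 days (August has 31).
Sep 2, 1814 → Oct 2, 1814: 30 days (September has 30).
Oct 2, 1814 → Nov 2, 1814: 31 days (October has 31).
Nov 2, 1814 → Dec 2, 1814: 30 days (November has 30).
Dec 2, 1814 → Jan 2, 1815: 31 days (December has 31).
Jan 2, 1815 → Feb 2, 1815: 31 days (January has 31).
Feb 2, 1815 → Mar 2, 1815: 28 days (February has 28).
Mar 2, 1815 → Mar 31, 1815: 29 days.
Total: 2463 days.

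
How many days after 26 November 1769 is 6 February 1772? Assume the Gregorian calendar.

802

Nov 26, 1769 → Nov 26, 1770: 365 days.
Nov 26, 1770 → Nov 26, 1771: 365 days.
Nov 26, 1771 → Dec 26, 1771: 30 days (November has 30).
Dec 26, 1771 → Jan 26, 1772: 31 days (December has 31).
Jan 26, 1772 → Feb 6, 1772: 11 days.
Total: 802 days.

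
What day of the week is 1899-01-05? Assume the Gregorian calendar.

Thursday

Doomsday rule: the anchor day for the 1800s is Friday. For year 99: 99÷12 = 8 r 3, and 3÷4 = 0, so 8+3+0 = 11.
Friday + 11 ≡ Tuesday — that's 1899's doomsday.
In January the doomsday date is Jan 3 (1899 is not a leap year).
Jan 5 is 2 days after Jan 3; 2 mod 7 = 2, so Tuesday + 2 = Thursday.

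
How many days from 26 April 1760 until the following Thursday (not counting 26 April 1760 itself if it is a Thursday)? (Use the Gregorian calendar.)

5

Apr 26, 1760 is a Saturday.
From Saturday to the next Thursday is 5 days.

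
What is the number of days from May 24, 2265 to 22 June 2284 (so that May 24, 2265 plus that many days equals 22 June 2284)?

6969

May 24, 2265 → May 24, 2266: 365 days.
May 24, 2266 → May 24, 2267: 365 days.
May 24, 2267 → May 24, 2268: 366 days (Feb 29, 2268 is in that span).
May 24, 2268 → May 24, 2269: 365 days.
May 24, 2269 → May 24, 2270: 365 days.
May 24, 2270 → May 24, 2271: 365 days.
May 24, 2271 → May 24, 2272: 366 days (Feb 29, 2272 is in that span).
May 24, 2272 → May 24, 2273: 365 days.
May 24, 2273 → May 24, 2274: 365 days.
May 24, 2274 → May 24, 2275: 365 days.
May 24, 2275 → May 24, 2276: 366 days (Feb 29, 2276 is in that span).
May 24, 2276 → May 24, 2277: 365 days.
May 24, 2277 → May 24, 2278: 365 days.
May 24, 2278 → May 24, 2279: 365 days.
May 24, 2279 → May 24, 2280: 366 days (Feb 29, 2280 is in that span).
May 24, 2280 → May 24, 2281: 365 days.
May 24, 2281 → May 24, 2282: 365 days.
May 24, 2282 → May 24, 2283: 365 days.
May 24, 2283 → Jun 24, 2283: 31 days (May has 31).
Jun 24, 2283 → Jul 24, 2283: 30 days (June has 30).
Jul 24, 2283 → Aug 24, 2283: 31 days (July has 31).
Aug 24, 2283 → Sep 24, 2283: 31 days (August has 31).
Sep 24, 2283 → Oct 24, 2283: 30 days (September has 30).
Oct 24, 2283 → Nov 24, 2283: 31 days (October has 31).
Nov 24, 2283 → Dec 24, 2283: 30 days (November has 30).
Dec 24, 2283 → Jan 24, 2284: 31 days (December has 31).
Jan 24, 2284 → Feb 24, 2284: 31 days (January has 31).
Feb 24, 2284 → Mar 24, 2284: 29 days (February has 29).
Mar 24, 2284 → Apr 24, 2284: 31 days (March has 31).
Apr 24, 2284 → May 24, 2284: 30 days (April has 30).
May 24, 2284 → Jun 22, 2284: 29 days.
Total: 6969 days.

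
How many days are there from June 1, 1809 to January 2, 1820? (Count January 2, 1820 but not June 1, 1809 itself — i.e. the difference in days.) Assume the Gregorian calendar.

3867

Jun 1, 1809 → Jun 1, 1810: 365 days.
Jun 1, 1810 → Jun 1, 1811: 365 days.
Jun 1, 1811 → Jun 1, 1812: 366 days (Feb 29, 1812 is in that span).
Jun 1, 1812 → Jun 1, 1813: 365 days.
Jun 1, 1813 → Jun 1, 1814: 365 days.
Jun 1, 1814 → Jun 1, 1815: 365 days.
Jun 1, 1815 → Jun 1, 1816: 366 days (Feb 29, 1816 is in that span).
Jun 1, 1816 → Jun 1, 1817: 365 days.
Jun 1, 1817 → Jun 1, 1818: 365 days.
Jun 1, 1818 → Jun 1, 1819: 365 days.
Jun 1, 1819 → Jul 1, 1819: 30 days (June has 30).
Jul 1, 1819 → Aug 1, 1819: 31 days (July has 31).
Aug 1, 1819 → Sep 1, 1819: 31 days (August has 31).
Sep 1, 1819 → Oct 1, 1819: 30 days (September has 30).
Oct 1, 1819 → Nov 1, 1819: 31 days (October has 31).
Nov 1, 1819 → Dec 1, 1819: 30 days (November has 30).
Dec 1, 1819 → Jan 1, 1820: 31 days (December has 31).
Jan 1, 1820 → Jan 2, 1820: 1 days.
Total: 3867 days.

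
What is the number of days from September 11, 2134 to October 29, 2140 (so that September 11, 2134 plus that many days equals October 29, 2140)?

Sep 11, 2134 → Sep 11, 2135: 365 days.
Sep 11, 2135 → Sep 11, 2136: 366 days (Feb 29, 2136 is in that span).
Sep 11, 2136 → Sep 11, 2137: 365 days.
Sep 11, 2137 → Sep 11, 2138: 365 days.
Sep 11, 2138 → Sep 11, 2139: 365 days.
Sep 11, 2139 → Sep 11, 2140: 366 days (Feb 29, 2140 is in that span).
Sep 11, 2140 → Oct 11, 2140: 30 days (September has 30).
Oct 11, 2140 → Oct 29, 2140: 18 days.
Total: 2240 days.

2240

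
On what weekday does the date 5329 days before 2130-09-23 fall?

First find the weekday of Sep 23, 2130. Doomsday rule: the anchor day for the 2100s is Sunday. For year 30: 30÷12 = 2 r 6, and 6÷4 = 1, so 2+6+1 = 9.
Sunday + 9 ≡ Tuesday — that's 2130's doomsday.
In September the doomsday date is Sep 5.
Sep 23 is 18 days after Sep 5; 18 mod 7 = 4, so Tuesday + 4 = Saturday.
5329 mod 7 = 2, so 5329 days before a Saturday is Saturday − 2 = Thursday.

Thursday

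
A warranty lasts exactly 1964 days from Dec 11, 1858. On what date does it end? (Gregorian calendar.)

+365 (one year) → Dec 11, 1859 (1599 left).
+366 (one year; includes Feb 29, 1860) → Dec 11, 1860 (1233 left).
+365 (one year) → Dec 11, 1861 (868 left).
+365 (one year) → Dec 11, 1862 (503 left).
+365 (one year) → Dec 11, 1863 (138 left).
Dec has 31 days: +21 → Jan 1, 1864 (117 left).
Jan has 31 days: +31 → Feb 1, 1864 (86 left).
Feb has 29 days: +29 → Mar 1, 1864 (57 left).
Mar has 31 days: +31 → Apr 1, 1864 (26 left).
+26 → Apr 27, 1864.

April 27, 1864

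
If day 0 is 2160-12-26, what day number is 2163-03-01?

795

Dec 26, 2160 → Dec 26, 2161: 365 days.
Dec 26, 2161 → Dec 26, 2162: 365 days.
Dec 26, 2162 → Jan 26, 2163: 31 days (December has 31).
Jan 26, 2163 → Feb 26, 2163: 31 days (January has 31).
Feb 26, 2163 → Mar 1, 2163: 3 days.
Total: 795 days.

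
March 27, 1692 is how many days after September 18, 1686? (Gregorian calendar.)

Sep 18, 1686 → Sep 18, 1687: 365 days.
Sep 18, 1687 → Sep 18, 1688: 366 days (Feb 29, 1688 is in that span).
Sep 18, 1688 → Sep 18, 1689: 365 days.
Sep 18, 1689 → Sep 18, 1690: 365 days.
Sep 18, 1690 → Sep 18, 1691: 365 days.
Sep 18, 1691 → Oct 18, 1691: 30 days (September has 30).
Oct 18, 1691 → Nov 18, 1691: 31 days (October has 31).
Nov 18, 1691 → Dec 18, 1691: 30 days (November has 30).
Dec 18, 1691 → Jan 18, 1692: 31 days (December has 31).
Jan 18, 1692 → Feb 18, 1692: 31 days (January has 31).
Feb 18, 1692 → Mar 18, 1692: 29 days (February has 29).
Mar 18, 1692 → Mar 27, 1692: 9 days.
Total: 2017 days.

2017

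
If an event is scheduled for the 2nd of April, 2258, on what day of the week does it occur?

Doomsday rule: the anchor day for the 2200s is Friday. For year 58: 58÷12 = 4 r 10, and 10÷4 = 2, so 4+10+2 = 16.
Friday + 16 ≡ Sunday — that's 2258's doomsday.
In April the doomsday date is Apr 4.
Apr 2 is 2 days before Apr 4; 2 mod 7 = 2, so Sunday − 2 = Friday.

Friday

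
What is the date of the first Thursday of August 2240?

August 6, 2240

August 1, 2240 is a Saturday.
The first Thursday is therefore August 6 (5 days later).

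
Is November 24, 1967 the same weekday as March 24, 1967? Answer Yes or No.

Yes

From Mar 24, 1967 to Nov 24, 1967 is 245 days.
245 mod 7 = 0, so they are the same weekday.
(Mar 24, 1967 is a Friday; Nov 24, 1967 is a Friday.)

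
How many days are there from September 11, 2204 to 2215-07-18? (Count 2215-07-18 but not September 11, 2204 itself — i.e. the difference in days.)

3962

Sep 11, 2204 → Sep 11, 2205: 365 days.
Sep 11, 2205 → Sep 11, 2206: 365 days.
Sep 11, 2206 → Sep 11, 2207: 365 days.
Sep 11, 2207 → Sep 11, 2208: 366 days (Feb 29, 2208 is in that span).
Sep 11, 2208 → Sep 11, 2209: 365 days.
Sep 11, 2209 → Sep 11, 2210: 365 days.
Sep 11, 2210 → Sep 11, 2211: 365 days.
Sep 11, 2211 → Sep 11, 2212: 366 days (Feb 29, 2212 is in that span).
Sep 11, 2212 → Sep 11, 2213: 365 days.
Sep 11, 2213 → Sep 11, 2214: 365 days.
Sep 11, 2214 → Oct 11, 2214: 30 days (September has 30).
Oct 11, 2214 → Nov 11, 2214: 31 days (October has 31).
Nov 11, 2214 → Dec 11, 2214: 30 days (November has 30).
Dec 11, 2214 → Jan 11, 2215: 31 days (December has 31).
Jan 11, 2215 → Feb 11, 2215: 31 days (January has 31).
Feb 11, 2215 → Mar 11, 2215: 28 days (February has 28).
Mar 11, 2215 → Apr 11, 2215: 31 days (March has 31).
Apr 11, 2215 → May 11, 2215: 30 days (April has 30).
May 11, 2215 → Jun 11, 2215: 31 days (May has 31).
Jun 11, 2215 → Jul 11, 2215: 30 days (June has 30).
Jul 11, 2215 → Jul 18, 2215: 7 days.
Total: 3962 days.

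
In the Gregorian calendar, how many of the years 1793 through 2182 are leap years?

94

Multiples of 4 in [1793,2182]: 97.
Of those, multiples of 100: 4 (not leap unless ÷400).
Multiples of 400: 1.
Leap years = 97 − 4 + 1 = 94.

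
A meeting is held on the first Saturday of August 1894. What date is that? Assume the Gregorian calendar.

August 4, 1894

August 1, 1894 is a Wednesday.
The first Saturday is therefore August 4 (3 days later).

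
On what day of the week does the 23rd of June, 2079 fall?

Doomsday rule: the anchor day for the 2000s is Tuesday. For year 79: 79÷12 = 6 r 7, and 7÷4 = 1, so 6+7+1 = 14.
Tuesday + 14 ≡ Tuesday — that's 2079's doomsday.
In June the doomsday date is Jun 6.
Jun 23 is 17 days after Jun 6; 17 mod 7 = 3, so Tuesday + 3 = Friday.

Friday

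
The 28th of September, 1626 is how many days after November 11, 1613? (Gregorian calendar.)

Nov 11, 1613 → Nov 11, 1614: 365 days.
Nov 11, 1614 → Nov 11, 1615: 365 days.
Nov 11, 1615 → Nov 11, 1616: 366 days (Feb 29, 1616 is in that span).
Nov 11, 1616 → Nov 11, 1617: 365 days.
Nov 11, 1617 → Nov 11, 1618: 365 days.
Nov 11, 1618 → Nov 11, 1619: 365 days.
Nov 11, 1619 → Nov 11, 1620: 366 days (Feb 29, 1620 is in that span).
Nov 11, 1620 → Nov 11, 1621: 365 days.
Nov 11, 1621 → Nov 11, 1622: 365 days.
Nov 11, 1622 → Nov 11, 1623: 365 days.
Nov 11, 1623 → Nov 11, 1624: 366 days (Feb 29, 1624 is in that span).
Nov 11, 1624 → Nov 11, 1625: 365 days.
Nov 11, 1625 → Dec 11, 1625: 30 days (November has 30).
Dec 11, 1625 → Jan 11, 1626: 31 days (December has 31).
Jan 11, 1626 → Feb 11, 1626: 31 days (January has 31).
Feb 11, 1626 → Mar 11, 1626: 28 days (February has 28).
Mar 11, 1626 → Apr 11, 1626: 31 days (March has 31).
Apr 11, 1626 → May 11, 1626: 30 days (April has 30).
May 11, 1626 → Jun 11, 1626: 31 days (May has 31).
Jun 11, 1626 → Jul 11, 1626: 30 days (June has 30).
Jul 11, 1626 → Aug 11, 1626: 31 days (July has 31).
Aug 11, 1626 → Sep 11, 1626: 31 days (August has 31).
Sep 11, 1626 → Sep 28, 1626: 17 days.
Total: 4704 days.

4704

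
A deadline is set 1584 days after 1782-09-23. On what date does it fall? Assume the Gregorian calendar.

+365 (one year) → Sep 23, 1783 (1219 left).
+366 (one year; includes Feb 29, 1784) → Sep 23, 1784 (853 left).
+365 (one year) → Sep 23, 1785 (488 left).
+365 (one year) → Sep 23, 1786 (123 left).
Sep has 30 days: +8 → Oct 1, 1786 (115 left).
Oct has 31 days: +31 → Nov 1, 1786 (84 left).
Nov has 30 days: +30 → Dec 1, 1786 (54 left).
Dec has 31 days: +31 → Jan 1, 1787 (23 left).
+23 → Jan 24, 1787.

January 24, 1787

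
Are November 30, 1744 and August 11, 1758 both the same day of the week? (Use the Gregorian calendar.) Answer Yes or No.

From Nov 30, 1744 to Aug 11, 1758 is 5002 days.
5002 mod 7 = 4, so they are different weekdays.
(Nov 30, 1744 is a Monday; Aug 11, 1758 is a Friday.)

No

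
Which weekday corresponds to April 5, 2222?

Friday

Doomsday rule: the anchor day for the 2200s is Friday. For year 22: 22÷12 = 1 r 10, and 10÷4 = 2, so 1+10+2 = 13.
Friday + 13 ≡ Thursday — that's 2222's doomsday.
In April the doomsday date is Apr 4.
Apr 5 is 1 day after Apr 4; 1 mod 7 = 1, so Thursday + 1 = Friday.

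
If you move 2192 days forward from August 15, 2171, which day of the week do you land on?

Aug 15, 2171 is a Thursday.
2192 mod 7 = 1, so 2192 days after a Thursday is Thursday + 1 = Friday.

Friday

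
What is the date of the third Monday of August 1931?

August 1, 1931 is a Saturday.
The first Monday is therefore August 3 (2 days later).
The third Monday is 3 + 2×7 = August 17.

August 17, 1931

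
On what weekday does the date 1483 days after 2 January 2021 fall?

First find the weekday of Jan 2, 2021. Doomsday rule: the anchor day for the 2000s is Tuesday. For year 21: 21÷12 = 1 r 9, and 9÷4 = 2, so 1+9+2 = 12.
Tuesday + 12 ≡ Sunday — that's 2021's doomsday.
In January the doomsday date is Jan 3 (2021 is not a leap year).
Jan 2 is 1 day before Jan 3; 1 mod 7 = 1, so Sunday − 1 = Saturday.
1483 mod 7 = 6, so 1483 days after a Saturday is Saturday + 6 = Friday.

Friday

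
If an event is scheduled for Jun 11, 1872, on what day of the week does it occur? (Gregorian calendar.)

Tuesday

Doomsday rule: the anchor day for the 1800s is Friday. For year 72: 72÷12 = 6 r 0, and 0÷4 = 0, so 6+0+0 = 6.
Friday + 6 ≡ Thursday — that's 1872's doomsday.
In June the doomsday date is Jun 6.
Jun 11 is 5 days after Jun 6; 5 mod 7 = 5, so Thursday + 5 = Tuesday.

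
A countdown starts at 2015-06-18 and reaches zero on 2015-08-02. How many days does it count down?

Jun 18, 2015 → Jul 18, 2015: 30 days (June has 30).
Jul 18, 2015 → Aug 2, 2015: 15 days.
Total: 45 days.

45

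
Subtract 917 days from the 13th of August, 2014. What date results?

−365 (one year) → Aug 13, 2013 (552 left).
−365 (one year) → Aug 13, 2012 (187 left).
−13 → Jul 31, 2012 (end of Jul, 31 days; 174 left).
−31 → Jun 30, 2012 (end of Jun, 30 days; 143 left).
−30 → May 31, 2012 (end of May, 31 days; 113 left).
−31 → Apr 30, 2012 (end of Apr, 30 days; 82 left).
−30 → Mar 31, 2012 (end of Mar, 31 days; 52 left).
−31 → Feb 29, 2012 (end of Feb, 29 days; 21 left).
−21 → Feb 8, 2012.

February 8, 2012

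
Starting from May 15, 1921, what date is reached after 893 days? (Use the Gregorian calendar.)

+365 (one year) → May 15, 1922 (528 left).
+365 (one year) → May 15, 1923 (163 left).
May has 31 days: +17 → Jun 1, 1923 (146 left).
Jun has 30 days: +30 → Jul 1, 1923 (116 left).
Jul has 31 days: +31 → Aug 1, 1923 (85 left).
Aug has 31 days: +31 → Sep 1, 1923 (54 left).
Sep has 30 days: +30 → Oct 1, 1923 (24 left).
+24 → Oct 25, 1923.

October 25, 1923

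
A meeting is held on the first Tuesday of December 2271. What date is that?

December 1, 2271 is a Friday.
The first Tuesday is therefore December 5 (4 days later).

December 5, 2271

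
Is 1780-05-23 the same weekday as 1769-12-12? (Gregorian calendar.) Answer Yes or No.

From Dec 12, 1769 to May 23, 1780 is 3815 days.
3815 mod 7 = 0, so they are the same weekday.
(Dec 12, 1769 is a Tuesday; May 23, 1780 is a Tuesday.)

Yes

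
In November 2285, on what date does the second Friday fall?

November 13, 2285

November 1, 2285 is a Sunday.
The first Friday is therefore November 6 (5 days later).
The second Friday is 6 + 1×7 = November 13.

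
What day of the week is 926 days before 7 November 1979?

Nov 7, 1979 is a Wednesday.
926 mod 7 = 2, so 926 days before a Wednesday is Wednesday − 2 = Monday.

Monday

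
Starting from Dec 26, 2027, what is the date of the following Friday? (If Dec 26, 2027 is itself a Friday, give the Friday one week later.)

December 31, 2027

Dec 26, 2027 is a Sunday.
From Sunday to the next Friday is 5 days.
Dec 26, 2027 + 5 = Dec 31, 2027.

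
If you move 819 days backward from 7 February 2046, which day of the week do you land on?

Wednesday

Feb 7, 2046 is a Wednesday.
819 mod 7 = 0, so 819 days before a Wednesday is Wednesday − 0 = Wednesday.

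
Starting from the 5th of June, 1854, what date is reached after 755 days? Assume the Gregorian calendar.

June 29, 1856

+365 (one year) → Jun 5, 1855 (390 left).
Jun has 30 days: +26 → Jul 1, 1855 (364 left).
Jul has 31 days: +31 → Aug 1, 1855 (333 left).
Aug has 31 days: +31 → Sep 1, 1855 (302 left).
Sep has 30 days: +30 → Oct 1, 1855 (272 left).
Oct has 31 days: +31 → Nov 1, 1855 (241 left).
Nov has 30 days: +30 → Dec 1, 1855 (211 left).
Dec has 31 days: +31 → Jan 1, 1856 (180 left).
Jan has 31 days: +31 → Feb 1, 1856 (149 left).
Feb has 29 days: +29 → Mar 1, 1856 (120 left).
Mar has 31 days: +31 → Apr 1, 1856 (89 left).
Apr has 30 days: +30 → May 1, 1856 (59 left).
May has 31 days: +31 → Jun 1, 1856 (28 left).
+28 → Jun 29, 1856.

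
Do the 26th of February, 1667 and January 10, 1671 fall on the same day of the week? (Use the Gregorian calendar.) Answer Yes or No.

From Feb 26, 1667 to Jan 10, 1671 is 1414 days.
1414 mod 7 = 0, so they are the same weekday.
(Feb 26, 1667 is a Saturday; Jan 10, 1671 is a Saturday.)

Yes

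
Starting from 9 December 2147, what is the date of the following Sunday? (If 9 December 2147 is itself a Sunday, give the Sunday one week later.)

December 10, 2147

Dec 9, 2147 is a Saturday.
From Saturday to the next Sunday is 1 day.
Dec 9, 2147 + 1 = Dec 10, 2147.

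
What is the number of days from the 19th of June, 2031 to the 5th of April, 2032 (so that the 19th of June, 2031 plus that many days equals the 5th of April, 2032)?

291

Jun 19, 2031 → Jul 19, 2031: 30 days (June has 30).
Jul 19, 2031 → Aug 19, 2031: 31 days (July has 31).
Aug 19, 2031 → Sep 19, 2031: 31 days (August has 31).
Sep 19, 2031 → Oct 19, 2031: 30 days (September has 30).
Oct 19, 2031 → Nov 19, 2031: 31 days (October has 31).
Nov 19, 2031 → Dec 19, 2031: 30 days (November has 30).
Dec 19, 2031 → Jan 19, 2032: 31 days (December has 31).
Jan 19, 2032 → Feb 19, 2032: 31 days (January has 31).
Feb 19, 2032 → Mar 19, 2032: 29 days (February has 29).
Mar 19, 2032 → Apr 5, 2032: 17 days.
Total: 291 days.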